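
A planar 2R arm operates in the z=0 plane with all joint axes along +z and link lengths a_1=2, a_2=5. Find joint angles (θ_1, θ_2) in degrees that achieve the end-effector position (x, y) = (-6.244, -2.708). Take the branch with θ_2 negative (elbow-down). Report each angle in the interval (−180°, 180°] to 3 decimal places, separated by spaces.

cos θ_2 = (46.3208−2²−5²)/(2·2·5) = 0.8660; θ_2 = -29.9983° (elbow-down)
β = atan2(-2.7080,-6.2440) = -156.5538°; ψ = atan2(-2.4999,6.3302) = -21.5497°
θ_1 = β − ψ = -135.0041°

-135.004 -29.998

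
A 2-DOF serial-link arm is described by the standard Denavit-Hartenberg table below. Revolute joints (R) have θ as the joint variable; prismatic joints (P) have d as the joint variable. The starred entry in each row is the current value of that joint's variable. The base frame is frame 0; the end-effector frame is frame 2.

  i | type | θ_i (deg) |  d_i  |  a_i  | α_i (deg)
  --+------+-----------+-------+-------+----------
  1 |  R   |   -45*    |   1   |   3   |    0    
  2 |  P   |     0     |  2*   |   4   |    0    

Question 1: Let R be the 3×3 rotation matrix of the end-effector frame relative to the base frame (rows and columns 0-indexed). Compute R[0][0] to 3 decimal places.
0.707

End-effector x-axis (col 0 of R) = (0.7071,-0.7071,0.0000)
R[0][0] = 0.7071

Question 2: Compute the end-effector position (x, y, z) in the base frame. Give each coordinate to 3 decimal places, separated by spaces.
4.950 -4.950 3.000

after link 1: o_1 = (2.1213, -2.1213, 1.0000)
after link 2: o_2 = (4.9497, -4.9497, 3.0000)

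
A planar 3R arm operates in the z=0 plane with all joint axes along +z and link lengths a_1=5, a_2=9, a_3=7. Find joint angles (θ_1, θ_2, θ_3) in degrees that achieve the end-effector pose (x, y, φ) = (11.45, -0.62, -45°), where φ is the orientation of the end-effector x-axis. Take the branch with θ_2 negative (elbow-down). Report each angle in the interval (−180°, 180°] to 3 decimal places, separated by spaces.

119.997 -120.000 -44.997

wrist centre = target − a_3·(cos φ, sin φ) = (6.5003, 4.3297)
cos θ_2 = (61.0000−5²−9²)/(2·5·9) = -0.5000; θ_2 = -120.0000° (elbow-down)
β = atan2(4.3297,6.5003) = 33.6672°; ψ = atan2(-7.7942,0.5000) = -86.3295°
θ_1 = β − ψ = 119.9967°
θ_3 = φ − θ_1 − θ_2 = -44.9967° (wrapped to (-180°,180°])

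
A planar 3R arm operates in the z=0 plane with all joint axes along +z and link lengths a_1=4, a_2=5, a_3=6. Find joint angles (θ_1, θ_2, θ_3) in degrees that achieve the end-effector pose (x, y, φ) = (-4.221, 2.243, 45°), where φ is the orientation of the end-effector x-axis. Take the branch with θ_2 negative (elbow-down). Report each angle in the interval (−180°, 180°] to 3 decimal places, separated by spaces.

-149.987 -30.026 -134.987

wrist centre = target − a_3·(cos φ, sin φ) = (-8.4636, -1.9996)
cos θ_2 = (75.6318−4²−5²)/(2·4·5) = 0.8658; θ_2 = -30.0265° (elbow-down)
β = atan2(-1.9996,-8.4636) = -166.7069°; ψ = atan2(-2.5020,8.3290) = -16.7201°
θ_1 = β − ψ = -149.9868°
θ_3 = φ − θ_1 − θ_2 = -134.9867° (wrapped to (-180°,180°])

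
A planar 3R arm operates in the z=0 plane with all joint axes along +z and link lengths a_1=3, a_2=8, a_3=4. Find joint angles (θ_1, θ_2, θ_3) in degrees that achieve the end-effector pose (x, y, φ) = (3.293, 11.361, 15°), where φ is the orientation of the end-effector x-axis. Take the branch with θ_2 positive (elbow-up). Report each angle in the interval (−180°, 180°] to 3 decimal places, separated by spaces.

wrist centre = target − a_3·(cos φ, sin φ) = (-0.5707, 10.3257)
cos θ_2 = (106.9463−3²−8²)/(2·3·8) = 0.7072; θ_2 = 44.9913° (elbow-up)
β = atan2(10.3257,-0.5707) = 93.1635°; ψ = atan2(5.6560,8.6577) = 33.1562°
θ_1 = β − ψ = 60.0073°
θ_3 = φ − θ_1 − θ_2 = -89.9987° (wrapped to (-180°,180°])

60.007 44.991 -89.999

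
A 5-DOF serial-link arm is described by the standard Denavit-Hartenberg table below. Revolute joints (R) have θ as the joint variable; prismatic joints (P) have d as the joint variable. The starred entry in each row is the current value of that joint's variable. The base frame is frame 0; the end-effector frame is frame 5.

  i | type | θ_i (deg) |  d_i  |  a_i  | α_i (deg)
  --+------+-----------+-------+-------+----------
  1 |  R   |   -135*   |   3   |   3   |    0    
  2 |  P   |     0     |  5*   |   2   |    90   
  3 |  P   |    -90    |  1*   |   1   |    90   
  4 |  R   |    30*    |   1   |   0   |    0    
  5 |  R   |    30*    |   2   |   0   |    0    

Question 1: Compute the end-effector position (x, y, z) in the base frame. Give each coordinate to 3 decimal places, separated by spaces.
-2.121 -0.707 7.000

after link 1: o_1 = (-2.1213, -2.1213, 3.0000)
after link 2: o_2 = (-3.5355, -3.5355, 8.0000)
after link 3: o_3 = (-4.2426, -2.8284, 7.0000)
after link 4: o_4 = (-3.5355, -2.1213, 7.0000)
after link 5: o_5 = (-2.1213, -0.7071, 7.0000)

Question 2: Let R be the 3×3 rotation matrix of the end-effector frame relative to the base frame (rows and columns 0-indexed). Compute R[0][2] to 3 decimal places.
0.707

End-effector z-axis (col 2 of R) = (0.7071,0.7071,-0.0000)
R[0][2] = 0.7071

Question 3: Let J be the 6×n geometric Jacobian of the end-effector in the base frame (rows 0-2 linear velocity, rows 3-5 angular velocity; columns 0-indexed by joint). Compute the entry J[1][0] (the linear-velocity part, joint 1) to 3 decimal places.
axis z_0 = ẑ; lever o_n−o_0 = (-2.1213,-0.7071,7.0000)
cross product → J_v[:, 0] = (0.7071,-2.1213,0.0000)
J_ω[:, 0] = z_0
entry J[1][0] = -2.1213

-2.121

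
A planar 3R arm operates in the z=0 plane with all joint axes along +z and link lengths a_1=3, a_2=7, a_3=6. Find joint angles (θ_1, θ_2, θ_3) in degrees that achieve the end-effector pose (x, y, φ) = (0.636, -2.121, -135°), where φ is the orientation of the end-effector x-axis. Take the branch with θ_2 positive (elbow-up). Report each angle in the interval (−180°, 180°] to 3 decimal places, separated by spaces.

wrist centre = target − a_3·(cos φ, sin φ) = (4.8786, 2.1216)
cos θ_2 = (28.3025−3²−7²)/(2·3·7) = -0.7071; θ_2 = 134.9981° (elbow-up)
β = atan2(2.1216,4.8786) = 23.5034°; ψ = atan2(4.9499,-1.9496) = 111.4976°
θ_1 = β − ψ = -87.9942°
θ_3 = φ − θ_1 − θ_2 = 177.9961° (wrapped to (-180°,180°])

-87.994 134.998 177.996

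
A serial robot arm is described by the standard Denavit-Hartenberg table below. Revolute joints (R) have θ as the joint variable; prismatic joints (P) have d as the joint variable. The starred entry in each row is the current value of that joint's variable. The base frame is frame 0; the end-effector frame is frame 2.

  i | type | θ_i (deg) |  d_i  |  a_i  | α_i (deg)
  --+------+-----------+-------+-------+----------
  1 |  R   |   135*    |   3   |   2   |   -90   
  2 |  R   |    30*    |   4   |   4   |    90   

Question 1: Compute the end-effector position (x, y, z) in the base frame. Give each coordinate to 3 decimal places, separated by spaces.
after link 1: o_1 = (-1.4142, 1.4142, 3.0000)
after link 2: o_2 = (-6.6921, 1.0353, 1.0000)

-6.692 1.035 1.000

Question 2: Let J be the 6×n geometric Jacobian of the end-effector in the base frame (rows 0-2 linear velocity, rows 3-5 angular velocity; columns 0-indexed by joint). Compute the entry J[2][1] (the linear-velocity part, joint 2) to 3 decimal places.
-3.464

axis z_1 = (-0.7071,-0.7071,0.0000); lever o_n−o_1 = (-5.2779,-0.3789,-2.0000)
cross product → J_v[:, 1] = (1.4142,-1.4142,-3.4641)
J_ω[:, 1] = z_1
entry J[2][1] = -3.4641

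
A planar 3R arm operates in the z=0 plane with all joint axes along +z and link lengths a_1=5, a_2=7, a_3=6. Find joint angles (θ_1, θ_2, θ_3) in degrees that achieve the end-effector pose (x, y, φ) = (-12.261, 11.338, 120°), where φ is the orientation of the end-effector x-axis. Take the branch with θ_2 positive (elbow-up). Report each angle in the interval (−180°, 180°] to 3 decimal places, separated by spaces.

wrist centre = target − a_3·(cos φ, sin φ) = (-9.2610, 6.1418)
cos θ_2 = (123.4884−5²−7²)/(2·5·7) = 0.7070; θ_2 = 45.0105° (elbow-up)
β = atan2(6.1418,-9.2610) = 146.4479°; ψ = atan2(4.9507,9.9488) = 26.4554°
θ_1 = β − ψ = 119.9924°
θ_3 = φ − θ_1 − θ_2 = -45.0029° (wrapped to (-180°,180°])

119.992 45.010 -45.003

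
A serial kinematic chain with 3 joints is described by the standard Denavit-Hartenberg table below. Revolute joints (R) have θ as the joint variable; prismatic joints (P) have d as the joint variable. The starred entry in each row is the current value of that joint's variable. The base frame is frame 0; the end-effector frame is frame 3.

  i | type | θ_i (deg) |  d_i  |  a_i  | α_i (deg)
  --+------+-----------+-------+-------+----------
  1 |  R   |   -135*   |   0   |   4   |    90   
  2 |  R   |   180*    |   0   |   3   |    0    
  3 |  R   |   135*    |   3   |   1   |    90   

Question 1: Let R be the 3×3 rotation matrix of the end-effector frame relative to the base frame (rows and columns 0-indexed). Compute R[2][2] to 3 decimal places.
End-effector z-axis (col 2 of R) = (0.5000,0.5000,-0.7071)
R[2][2] = -0.7071

-0.707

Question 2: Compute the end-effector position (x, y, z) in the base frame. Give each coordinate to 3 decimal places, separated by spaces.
-3.328 0.914 -0.707

after link 1: o_1 = (-2.8284, -2.8284, 0.0000)
after link 2: o_2 = (-0.7071, -0.7071, 0.0000)
after link 3: o_3 = (-3.3284, 0.9142, -0.7071)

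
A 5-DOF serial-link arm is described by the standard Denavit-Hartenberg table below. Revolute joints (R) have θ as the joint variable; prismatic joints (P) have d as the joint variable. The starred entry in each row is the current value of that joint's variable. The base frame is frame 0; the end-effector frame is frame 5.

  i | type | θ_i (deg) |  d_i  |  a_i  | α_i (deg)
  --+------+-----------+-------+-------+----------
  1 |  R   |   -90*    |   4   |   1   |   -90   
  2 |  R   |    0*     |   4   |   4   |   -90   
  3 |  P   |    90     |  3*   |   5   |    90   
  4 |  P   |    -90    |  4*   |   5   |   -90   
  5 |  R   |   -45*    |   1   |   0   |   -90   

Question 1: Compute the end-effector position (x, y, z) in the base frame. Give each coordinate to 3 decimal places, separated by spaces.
after link 1: o_1 = (0.0000, -1.0000, 4.0000)
after link 2: o_2 = (4.0000, -5.0000, 4.0000)
after link 3: o_3 = (-1.0000, -5.0000, 1.0000)
after link 4: o_4 = (-1.0000, -9.0000, 6.0000)
after link 5: o_5 = (-2.0000, -9.0000, 6.0000)

-2.000 -9.000 6.000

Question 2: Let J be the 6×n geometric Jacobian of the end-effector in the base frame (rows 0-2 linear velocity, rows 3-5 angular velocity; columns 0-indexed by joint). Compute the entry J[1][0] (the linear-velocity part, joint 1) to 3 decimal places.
-2.000

axis z_0 = ẑ; lever o_n−o_0 = (-2.0000,-9.0000,6.0000)
cross product → J_v[:, 0] = (9.0000,-2.0000,0.0000)
J_ω[:, 0] = z_0
entry J[1][0] = -2.0000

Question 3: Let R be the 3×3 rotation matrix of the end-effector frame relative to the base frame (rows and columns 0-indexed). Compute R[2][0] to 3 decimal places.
End-effector x-axis (col 0 of R) = (-0.0000,-0.7071,0.7071)
R[2][0] = 0.7071

0.707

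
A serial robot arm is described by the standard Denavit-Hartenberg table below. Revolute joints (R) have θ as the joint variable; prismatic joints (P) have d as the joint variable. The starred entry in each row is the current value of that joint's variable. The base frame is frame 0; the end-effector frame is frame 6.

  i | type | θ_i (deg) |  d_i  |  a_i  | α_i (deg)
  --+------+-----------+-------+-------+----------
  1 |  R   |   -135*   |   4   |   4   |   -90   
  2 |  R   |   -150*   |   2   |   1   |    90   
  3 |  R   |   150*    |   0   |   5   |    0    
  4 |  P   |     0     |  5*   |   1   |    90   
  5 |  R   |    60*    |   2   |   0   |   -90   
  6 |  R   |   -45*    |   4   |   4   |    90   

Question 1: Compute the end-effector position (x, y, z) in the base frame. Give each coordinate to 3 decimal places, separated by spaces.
6.276 -5.259 -4.187

after link 1: o_1 = (-2.8284, -2.8284, 4.0000)
after link 2: o_2 = (-0.8018, -3.6303, 4.5000)
after link 3: o_3 = (-1.6857, -8.0497, 2.3349)
after link 4: o_4 = (-0.0947, -7.1658, -2.4282)
after link 5: o_5 = (1.7424, -7.7782, -1.9282)
after link 6: o_6 = (6.2760, -5.2592, -4.1868)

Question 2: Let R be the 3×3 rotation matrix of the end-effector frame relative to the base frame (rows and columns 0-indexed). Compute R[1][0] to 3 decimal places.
End-effector x-axis (col 0 of R) = (0.8035,-0.3125,-0.5066)
R[1][0] = -0.3125

-0.313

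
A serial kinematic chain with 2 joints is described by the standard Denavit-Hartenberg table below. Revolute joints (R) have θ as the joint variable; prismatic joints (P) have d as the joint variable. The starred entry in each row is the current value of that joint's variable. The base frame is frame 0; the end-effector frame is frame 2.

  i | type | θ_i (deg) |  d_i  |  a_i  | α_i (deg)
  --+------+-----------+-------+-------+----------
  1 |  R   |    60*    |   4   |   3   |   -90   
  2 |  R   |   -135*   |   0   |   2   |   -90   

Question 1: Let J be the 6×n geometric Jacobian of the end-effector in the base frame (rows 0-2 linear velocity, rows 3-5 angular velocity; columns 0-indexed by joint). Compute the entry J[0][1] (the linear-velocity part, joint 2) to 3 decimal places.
axis z_1 = (-0.8660,0.5000,0.0000); lever o_n−o_1 = (-0.7071,-1.2247,1.4142)
cross product → J_v[:, 1] = (0.7071,1.2247,1.4142)
J_ω[:, 1] = z_1
entry J[0][1] = 0.7071

0.707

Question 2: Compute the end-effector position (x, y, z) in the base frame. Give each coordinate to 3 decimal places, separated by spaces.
0.793 1.373 5.414

after link 1: o_1 = (1.5000, 2.5981, 4.0000)
after link 2: o_2 = (0.7929, 1.3733, 5.4142)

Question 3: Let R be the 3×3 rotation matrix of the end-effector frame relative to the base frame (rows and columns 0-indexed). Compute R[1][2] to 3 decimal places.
0.612

End-effector z-axis (col 2 of R) = (0.3536,0.6124,0.7071)
R[1][2] = 0.6124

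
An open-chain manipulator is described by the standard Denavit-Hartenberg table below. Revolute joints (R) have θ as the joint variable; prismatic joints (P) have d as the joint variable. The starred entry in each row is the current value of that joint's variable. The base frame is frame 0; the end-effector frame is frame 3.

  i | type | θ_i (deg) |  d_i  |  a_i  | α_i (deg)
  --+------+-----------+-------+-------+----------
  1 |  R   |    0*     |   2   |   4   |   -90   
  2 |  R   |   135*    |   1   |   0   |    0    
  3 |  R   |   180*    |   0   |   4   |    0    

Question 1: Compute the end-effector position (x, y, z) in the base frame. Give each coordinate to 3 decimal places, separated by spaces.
after link 1: o_1 = (4.0000, 0.0000, 2.0000)
after link 2: o_2 = (4.0000, 1.0000, 2.0000)
after link 3: o_3 = (6.8284, 1.0000, 4.8284)

6.828 1.000 4.828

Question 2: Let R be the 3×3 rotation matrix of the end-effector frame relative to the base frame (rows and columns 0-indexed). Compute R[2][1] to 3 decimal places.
End-effector y-axis (col 1 of R) = (0.7071,0.0000,-0.7071)
R[2][1] = -0.7071

-0.707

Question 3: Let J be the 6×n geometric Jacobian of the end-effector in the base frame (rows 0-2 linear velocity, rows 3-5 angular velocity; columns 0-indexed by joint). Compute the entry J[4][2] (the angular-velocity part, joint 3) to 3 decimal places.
1.000

axis z_2 = (0.0000,1.0000,0.0000); lever o_n−o_2 = (2.8284,-0.0000,2.8284)
cross product → J_v[:, 2] = (2.8284,0.0000,-2.8284)
J_ω[:, 2] = z_2
entry J[4][2] = 1.0000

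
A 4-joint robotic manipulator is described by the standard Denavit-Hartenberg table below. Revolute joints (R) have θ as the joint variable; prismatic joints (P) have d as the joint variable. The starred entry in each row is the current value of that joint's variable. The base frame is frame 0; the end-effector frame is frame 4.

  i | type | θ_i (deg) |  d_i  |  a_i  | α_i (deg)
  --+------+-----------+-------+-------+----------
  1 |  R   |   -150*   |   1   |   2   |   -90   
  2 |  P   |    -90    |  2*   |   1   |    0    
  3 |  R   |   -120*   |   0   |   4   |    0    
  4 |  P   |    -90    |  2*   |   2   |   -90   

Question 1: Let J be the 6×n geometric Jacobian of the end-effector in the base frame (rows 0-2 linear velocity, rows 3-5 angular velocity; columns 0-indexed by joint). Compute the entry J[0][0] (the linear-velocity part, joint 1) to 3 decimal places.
3.232

axis z_0 = ẑ; lever o_n−o_0 = (2.4019,-3.2321,-1.7321)
cross product → J_v[:, 0] = (3.2321,2.4019,-0.0000)
J_ω[:, 0] = z_0
entry J[0][0] = 3.2321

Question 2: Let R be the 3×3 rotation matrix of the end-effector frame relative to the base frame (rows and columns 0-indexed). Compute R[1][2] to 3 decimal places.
End-effector z-axis (col 2 of R) = (0.7500,0.4330,-0.5000)
R[1][2] = 0.4330

0.433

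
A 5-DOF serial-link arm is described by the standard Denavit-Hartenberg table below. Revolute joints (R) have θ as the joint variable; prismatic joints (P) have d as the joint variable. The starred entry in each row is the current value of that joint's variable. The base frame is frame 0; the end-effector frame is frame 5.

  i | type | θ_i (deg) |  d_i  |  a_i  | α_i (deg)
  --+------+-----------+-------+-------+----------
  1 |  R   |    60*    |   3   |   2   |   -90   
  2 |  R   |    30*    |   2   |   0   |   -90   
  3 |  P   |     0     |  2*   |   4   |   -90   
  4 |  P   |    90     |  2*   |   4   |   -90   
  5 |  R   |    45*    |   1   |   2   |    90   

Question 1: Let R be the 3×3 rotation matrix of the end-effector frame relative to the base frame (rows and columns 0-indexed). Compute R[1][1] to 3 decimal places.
End-effector y-axis (col 1 of R) = (-0.4330,-0.7500,0.5000)
R[1][1] = -0.7500

-0.750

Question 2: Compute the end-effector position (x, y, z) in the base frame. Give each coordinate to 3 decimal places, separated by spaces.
after link 1: o_1 = (1.0000, 1.7321, 3.0000)
after link 2: o_2 = (-0.7321, 2.7321, 3.0000)
after link 3: o_3 = (0.5000, 4.8660, -0.7321)
after link 4: o_4 = (3.2321, 5.5981, 2.7321)
after link 5: o_5 = (1.9278, 6.1676, 4.4568)

1.928 6.168 4.457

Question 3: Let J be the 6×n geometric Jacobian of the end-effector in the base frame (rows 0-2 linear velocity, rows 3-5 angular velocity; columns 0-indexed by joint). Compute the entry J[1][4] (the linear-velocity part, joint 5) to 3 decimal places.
axis z_4 = (-0.4330,-0.7500,0.5000); lever o_n−o_4 = (-1.3042,0.5695,1.7247)
cross product → J_v[:, 4] = (-1.5783,0.0947,-1.2247)
J_ω[:, 4] = z_4
entry J[1][4] = 0.0947

0.095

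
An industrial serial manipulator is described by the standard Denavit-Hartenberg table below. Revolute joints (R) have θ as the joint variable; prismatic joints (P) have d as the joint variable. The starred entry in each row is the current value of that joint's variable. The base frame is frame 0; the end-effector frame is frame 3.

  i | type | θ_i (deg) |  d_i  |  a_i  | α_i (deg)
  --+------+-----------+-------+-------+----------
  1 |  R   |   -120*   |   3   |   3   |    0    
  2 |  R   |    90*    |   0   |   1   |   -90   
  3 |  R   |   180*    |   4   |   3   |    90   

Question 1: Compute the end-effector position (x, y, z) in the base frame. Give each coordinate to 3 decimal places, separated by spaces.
after link 1: o_1 = (-1.5000, -2.5981, 3.0000)
after link 2: o_2 = (-0.6340, -3.0981, 3.0000)
after link 3: o_3 = (-1.2321, 1.8660, 3.0000)

-1.232 1.866 3.000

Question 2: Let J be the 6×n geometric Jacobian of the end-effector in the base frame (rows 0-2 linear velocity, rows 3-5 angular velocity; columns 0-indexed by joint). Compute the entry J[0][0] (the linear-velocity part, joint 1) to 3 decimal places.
-1.866

axis z_0 = ẑ; lever o_n−o_0 = (-1.2321,1.8660,3.0000)
cross product → J_v[:, 0] = (-1.8660,-1.2321,0.0000)
J_ω[:, 0] = z_0
entry J[0][0] = -1.8660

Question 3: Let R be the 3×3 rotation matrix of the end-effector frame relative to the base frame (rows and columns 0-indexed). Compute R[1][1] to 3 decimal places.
0.866

End-effector y-axis (col 1 of R) = (0.5000,0.8660,0.0000)
R[1][1] = 0.8660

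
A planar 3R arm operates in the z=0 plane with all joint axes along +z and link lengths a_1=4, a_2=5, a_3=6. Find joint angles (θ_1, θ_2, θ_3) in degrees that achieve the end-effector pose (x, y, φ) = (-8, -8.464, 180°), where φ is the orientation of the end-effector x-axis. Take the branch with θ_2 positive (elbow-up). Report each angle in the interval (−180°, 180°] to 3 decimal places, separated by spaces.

wrist centre = target − a_3·(cos φ, sin φ) = (-2.0000, -8.4640)
cos θ_2 = (75.6393−4²−5²)/(2·4·5) = 0.8660; θ_2 = 30.0049° (elbow-up)
β = atan2(-8.4640,-2.0000) = -103.2948°; ψ = atan2(2.5004,8.3299) = 16.7081°
θ_1 = β − ψ = -120.0029°
θ_3 = φ − θ_1 − θ_2 = -90.0020° (wrapped to (-180°,180°])

-120.003 30.005 -90.002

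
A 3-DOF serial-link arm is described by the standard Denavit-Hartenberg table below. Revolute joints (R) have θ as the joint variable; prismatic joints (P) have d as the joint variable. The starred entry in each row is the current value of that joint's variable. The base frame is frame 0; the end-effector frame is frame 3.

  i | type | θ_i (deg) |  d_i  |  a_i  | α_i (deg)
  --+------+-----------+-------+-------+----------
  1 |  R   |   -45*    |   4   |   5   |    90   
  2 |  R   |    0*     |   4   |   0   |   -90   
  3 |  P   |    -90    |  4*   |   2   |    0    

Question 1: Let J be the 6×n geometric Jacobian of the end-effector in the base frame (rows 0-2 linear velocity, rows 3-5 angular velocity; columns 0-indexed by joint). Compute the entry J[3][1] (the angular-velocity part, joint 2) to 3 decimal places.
-0.707

axis z_1 = (-0.7071,-0.7071,0.0000); lever o_n−o_1 = (-4.2426,-4.2426,4.0000)
cross product → J_v[:, 1] = (-2.8284,2.8284,0.0000)
J_ω[:, 1] = z_1
entry J[3][1] = -0.7071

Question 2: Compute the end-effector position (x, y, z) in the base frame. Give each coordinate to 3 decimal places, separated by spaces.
after link 1: o_1 = (3.5355, -3.5355, 4.0000)
after link 2: o_2 = (0.7071, -6.3640, 4.0000)
after link 3: o_3 = (-0.7071, -7.7782, 8.0000)

-0.707 -7.778 8.000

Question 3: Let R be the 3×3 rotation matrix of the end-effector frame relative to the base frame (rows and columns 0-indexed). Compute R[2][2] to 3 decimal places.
1.000

End-effector z-axis (col 2 of R) = (0.0000,0.0000,1.0000)
R[2][2] = 1.0000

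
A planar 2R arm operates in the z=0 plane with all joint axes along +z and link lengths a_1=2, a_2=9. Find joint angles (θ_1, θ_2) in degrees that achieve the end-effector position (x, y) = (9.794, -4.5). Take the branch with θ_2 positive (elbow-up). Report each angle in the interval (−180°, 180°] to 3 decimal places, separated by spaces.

-49.366 30.014

cos θ_2 = (116.1724−2²−9²)/(2·2·9) = 0.8659; θ_2 = 30.0143° (elbow-up)
β = atan2(-4.5000,9.7940) = -24.6771°; ψ = atan2(4.5019,9.7931) = 24.6885°
θ_1 = β − ψ = -49.3656°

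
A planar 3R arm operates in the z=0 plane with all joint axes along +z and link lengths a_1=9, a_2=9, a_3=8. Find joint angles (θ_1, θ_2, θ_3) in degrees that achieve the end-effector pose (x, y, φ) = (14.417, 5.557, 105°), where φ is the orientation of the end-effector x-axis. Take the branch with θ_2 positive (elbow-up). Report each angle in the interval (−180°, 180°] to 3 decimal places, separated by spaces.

wrist centre = target − a_3·(cos φ, sin φ) = (16.4876, -2.1704)
cos θ_2 = (276.5500−9²−9²)/(2·9·9) = 0.7071; θ_2 = 45.0006° (elbow-up)
β = atan2(-2.1704,16.4876) = -7.4992°; ψ = atan2(6.3640,15.3639) = 22.5003°
θ_1 = β − ψ = -29.9996°
θ_3 = φ − θ_1 − θ_2 = 89.9989° (wrapped to (-180°,180°])

-30.000 45.001 89.999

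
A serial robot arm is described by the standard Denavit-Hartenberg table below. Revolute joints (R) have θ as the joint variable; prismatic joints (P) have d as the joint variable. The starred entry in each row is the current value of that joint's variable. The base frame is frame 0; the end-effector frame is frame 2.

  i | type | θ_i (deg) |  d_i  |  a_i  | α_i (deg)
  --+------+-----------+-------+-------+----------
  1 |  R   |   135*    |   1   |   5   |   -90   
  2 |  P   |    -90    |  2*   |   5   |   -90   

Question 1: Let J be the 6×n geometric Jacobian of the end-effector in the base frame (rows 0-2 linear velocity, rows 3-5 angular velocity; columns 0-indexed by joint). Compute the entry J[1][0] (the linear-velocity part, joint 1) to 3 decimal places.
-4.950

axis z_0 = ẑ; lever o_n−o_0 = (-4.9497,2.1213,6.0000)
cross product → J_v[:, 0] = (-2.1213,-4.9497,0.0000)
J_ω[:, 0] = z_0
entry J[1][0] = -4.9497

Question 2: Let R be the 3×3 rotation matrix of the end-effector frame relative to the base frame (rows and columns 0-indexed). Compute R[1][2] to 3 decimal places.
0.707

End-effector z-axis (col 2 of R) = (-0.7071,0.7071,-0.0000)
R[1][2] = 0.7071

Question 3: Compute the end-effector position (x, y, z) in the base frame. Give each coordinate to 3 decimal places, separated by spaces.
after link 1: o_1 = (-3.5355, 3.5355, 1.0000)
after link 2: o_2 = (-4.9497, 2.1213, 6.0000)

-4.950 2.121 6.000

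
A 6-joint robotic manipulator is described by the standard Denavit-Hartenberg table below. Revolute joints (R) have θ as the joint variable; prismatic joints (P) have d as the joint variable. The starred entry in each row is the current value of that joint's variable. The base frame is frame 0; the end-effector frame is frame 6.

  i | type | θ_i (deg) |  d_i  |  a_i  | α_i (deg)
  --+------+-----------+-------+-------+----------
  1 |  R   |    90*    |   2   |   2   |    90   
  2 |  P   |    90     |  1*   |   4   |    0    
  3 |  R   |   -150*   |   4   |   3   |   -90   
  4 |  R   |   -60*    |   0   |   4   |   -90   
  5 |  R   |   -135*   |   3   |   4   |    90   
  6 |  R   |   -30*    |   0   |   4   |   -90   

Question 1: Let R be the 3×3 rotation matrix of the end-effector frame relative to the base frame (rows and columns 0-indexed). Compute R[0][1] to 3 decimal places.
0.612

End-effector y-axis (col 1 of R) = (0.6124,0.7891,0.0474)
R[0][1] = 0.6124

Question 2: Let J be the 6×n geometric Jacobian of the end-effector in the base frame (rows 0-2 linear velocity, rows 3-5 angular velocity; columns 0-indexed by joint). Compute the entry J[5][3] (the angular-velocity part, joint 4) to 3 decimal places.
0.500

axis z_3 = (0.0000,0.8660,0.5000); lever o_n−o_3 = (-1.6067,4.6843,2.4423)
cross product → J_v[:, 3] = (-0.2271,-0.8034,1.3915)
J_ω[:, 3] = z_3
entry J[5][3] = 0.5000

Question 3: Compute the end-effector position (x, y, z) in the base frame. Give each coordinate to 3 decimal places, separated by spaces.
after link 1: o_1 = (0.0000, 2.0000, 2.0000)
after link 2: o_2 = (1.0000, 2.0000, 6.0000)
after link 3: o_3 = (5.0000, 3.5000, 3.4019)
after link 4: o_4 = (8.4641, 4.5000, 1.6699)
after link 5: o_5 = (4.5146, 7.5414, 2.0588)
after link 6: o_6 = (3.3933, 8.1843, 5.8442)

3.393 8.184 5.844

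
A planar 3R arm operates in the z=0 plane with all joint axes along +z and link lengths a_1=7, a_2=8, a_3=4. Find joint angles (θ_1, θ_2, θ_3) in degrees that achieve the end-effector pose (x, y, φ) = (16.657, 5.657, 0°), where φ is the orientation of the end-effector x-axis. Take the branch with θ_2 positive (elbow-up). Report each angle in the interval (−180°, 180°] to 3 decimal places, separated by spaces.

0.002 44.996 -44.999

wrist centre = target − a_3·(cos φ, sin φ) = (12.6570, 5.6570)
cos θ_2 = (192.2013−7²−8²)/(2·7·8) = 0.7072; θ_2 = 44.9961° (elbow-up)
β = atan2(5.6570,12.6570) = 24.0821°; ψ = atan2(5.6565,12.6572) = 24.0797°
θ_1 = β − ψ = 0.0024°
θ_3 = φ − θ_1 − θ_2 = -44.9985° (wrapped to (-180°,180°])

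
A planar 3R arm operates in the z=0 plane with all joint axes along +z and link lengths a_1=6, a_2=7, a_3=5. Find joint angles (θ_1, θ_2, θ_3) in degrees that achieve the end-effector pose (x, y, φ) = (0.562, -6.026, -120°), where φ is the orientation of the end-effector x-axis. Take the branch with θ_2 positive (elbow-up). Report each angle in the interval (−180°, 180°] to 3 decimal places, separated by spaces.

-120.000 150.003 -150.003

wrist centre = target − a_3·(cos φ, sin φ) = (3.0620, -1.6959)
cos θ_2 = (12.2518−6²−7²)/(2·6·7) = -0.8660; θ_2 = 150.0028° (elbow-up)
β = atan2(-1.6959,3.0620) = -28.9797°; ψ = atan2(3.4997,-0.0623) = 91.0206°
θ_1 = β − ψ = -120.0003°
θ_3 = φ − θ_1 − θ_2 = -150.0025° (wrapped to (-180°,180°])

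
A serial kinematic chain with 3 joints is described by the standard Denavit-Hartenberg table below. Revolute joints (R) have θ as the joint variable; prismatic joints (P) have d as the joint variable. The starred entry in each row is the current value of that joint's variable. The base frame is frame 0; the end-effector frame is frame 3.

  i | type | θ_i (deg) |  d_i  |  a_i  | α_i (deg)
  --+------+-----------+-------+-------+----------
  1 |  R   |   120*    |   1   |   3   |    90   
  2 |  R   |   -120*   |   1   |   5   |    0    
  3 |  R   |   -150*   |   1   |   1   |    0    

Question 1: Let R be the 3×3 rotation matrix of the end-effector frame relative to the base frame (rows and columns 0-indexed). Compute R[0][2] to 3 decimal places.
0.866

End-effector z-axis (col 2 of R) = (0.8660,0.5000,0.0000)
R[0][2] = 0.8660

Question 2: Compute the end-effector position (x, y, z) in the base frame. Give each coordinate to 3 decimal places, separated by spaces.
after link 1: o_1 = (-1.5000, 2.5981, 1.0000)
after link 2: o_2 = (0.6160, 0.9330, -3.3301)
after link 3: o_3 = (1.4821, 1.4330, -2.3301)

1.482 1.433 -2.330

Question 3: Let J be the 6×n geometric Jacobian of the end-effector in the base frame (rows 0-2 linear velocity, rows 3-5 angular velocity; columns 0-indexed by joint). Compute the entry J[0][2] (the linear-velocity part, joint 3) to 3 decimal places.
axis z_2 = (0.8660,0.5000,0.0000); lever o_n−o_2 = (0.8660,0.5000,1.0000)
cross product → J_v[:, 2] = (0.5000,-0.8660,-0.0000)
J_ω[:, 2] = z_2
entry J[0][2] = 0.5000

0.500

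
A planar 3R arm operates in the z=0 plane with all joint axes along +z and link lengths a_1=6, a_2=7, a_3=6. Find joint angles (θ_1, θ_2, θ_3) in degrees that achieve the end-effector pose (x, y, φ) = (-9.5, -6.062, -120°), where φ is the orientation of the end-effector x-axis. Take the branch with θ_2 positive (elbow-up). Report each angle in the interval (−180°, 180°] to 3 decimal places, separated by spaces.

wrist centre = target − a_3·(cos φ, sin φ) = (-6.5000, -0.8658)
cos θ_2 = (42.9997−6²−7²)/(2·6·7) = -0.5000; θ_2 = 120.0002° (elbow-up)
β = atan2(-0.8658,-6.5000) = -172.4125°; ψ = atan2(6.0622,2.5000) = 67.5892°
θ_1 = β − ψ = -240.0017°
θ_3 = φ − θ_1 − θ_2 = 0.0015° (wrapped to (-180°,180°])

119.998 120.000 0.001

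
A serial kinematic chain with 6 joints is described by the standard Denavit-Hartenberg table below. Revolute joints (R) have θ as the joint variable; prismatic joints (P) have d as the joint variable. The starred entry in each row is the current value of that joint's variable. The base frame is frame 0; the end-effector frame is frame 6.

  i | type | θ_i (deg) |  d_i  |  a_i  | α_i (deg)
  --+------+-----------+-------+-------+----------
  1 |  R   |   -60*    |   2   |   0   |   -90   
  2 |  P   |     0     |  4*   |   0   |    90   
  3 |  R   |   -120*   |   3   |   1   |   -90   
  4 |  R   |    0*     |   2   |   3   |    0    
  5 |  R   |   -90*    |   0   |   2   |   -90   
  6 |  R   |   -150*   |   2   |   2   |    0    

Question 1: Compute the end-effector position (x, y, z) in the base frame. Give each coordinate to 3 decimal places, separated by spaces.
after link 1: o_1 = (0.0000, 0.0000, 2.0000)
after link 2: o_2 = (3.4641, 2.0000, 2.0000)
after link 3: o_3 = (2.4641, 2.0000, 5.0000)
after link 4: o_4 = (-0.5359, -0.0000, 5.0000)
after link 5: o_5 = (-0.5359, -0.0000, 7.0000)
after link 6: o_6 = (-2.5359, -1.0000, 5.2679)

-2.536 -1.000 5.268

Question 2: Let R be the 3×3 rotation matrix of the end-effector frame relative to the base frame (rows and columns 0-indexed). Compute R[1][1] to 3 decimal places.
End-effector y-axis (col 1 of R) = (0.0000,-0.8660,0.5000)
R[1][1] = -0.8660

-0.866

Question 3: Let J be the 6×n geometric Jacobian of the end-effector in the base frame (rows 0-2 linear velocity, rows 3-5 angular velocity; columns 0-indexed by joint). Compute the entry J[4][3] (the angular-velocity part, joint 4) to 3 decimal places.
-1.000

axis z_3 = (0.0000,-1.0000,0.0000); lever o_n−o_3 = (-5.0000,-3.0000,0.2679)
cross product → J_v[:, 3] = (-0.2679,-0.0000,-5.0000)
J_ω[:, 3] = z_3
entry J[4][3] = -1.0000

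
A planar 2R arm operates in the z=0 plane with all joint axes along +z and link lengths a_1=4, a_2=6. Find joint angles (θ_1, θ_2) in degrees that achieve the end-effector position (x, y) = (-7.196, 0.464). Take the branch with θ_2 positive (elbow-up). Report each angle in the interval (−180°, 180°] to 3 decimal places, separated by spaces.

cos θ_2 = (51.9977−4²−6²)/(2·4·6) = -0.0000; θ_2 = 90.0027° (elbow-up)
β = atan2(0.4640,-7.1960) = 176.3107°; ψ = atan2(6.0000,3.9997) = 56.3118°
θ_1 = β − ψ = 119.9988°

119.999 90.003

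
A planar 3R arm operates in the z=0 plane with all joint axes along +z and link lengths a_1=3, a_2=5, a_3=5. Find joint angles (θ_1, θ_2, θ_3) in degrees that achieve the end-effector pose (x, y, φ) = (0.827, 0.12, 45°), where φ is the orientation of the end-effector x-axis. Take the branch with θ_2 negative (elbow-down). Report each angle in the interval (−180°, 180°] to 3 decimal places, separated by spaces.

wrist centre = target − a_3·(cos φ, sin φ) = (-2.7085, -3.4155)
cos θ_2 = (19.0020−3²−5²)/(2·3·5) = -0.4999; θ_2 = -119.9955° (elbow-down)
β = atan2(-3.4155,-2.7085) = -128.4146°; ψ = atan2(-4.3303,0.5003) = -83.4091°
θ_1 = β − ψ = -45.0055°
θ_3 = φ − θ_1 − θ_2 = -149.9990° (wrapped to (-180°,180°])

-45.005 -119.996 -149.999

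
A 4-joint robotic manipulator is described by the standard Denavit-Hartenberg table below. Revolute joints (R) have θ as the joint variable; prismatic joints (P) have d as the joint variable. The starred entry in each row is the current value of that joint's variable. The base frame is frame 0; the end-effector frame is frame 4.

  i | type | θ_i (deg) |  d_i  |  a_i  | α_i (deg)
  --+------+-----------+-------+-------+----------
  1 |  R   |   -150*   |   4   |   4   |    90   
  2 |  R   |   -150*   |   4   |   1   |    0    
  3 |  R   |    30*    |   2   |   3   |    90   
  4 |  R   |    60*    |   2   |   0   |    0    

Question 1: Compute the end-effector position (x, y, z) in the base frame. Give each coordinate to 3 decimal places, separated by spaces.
-2.915 5.245 1.902

after link 1: o_1 = (-3.4641, -2.0000, 4.0000)
after link 2: o_2 = (-4.7141, 1.8971, 3.5000)
after link 3: o_3 = (-4.4151, 4.3792, 0.9019)
after link 4: o_4 = (-2.9151, 5.2452, 1.9019)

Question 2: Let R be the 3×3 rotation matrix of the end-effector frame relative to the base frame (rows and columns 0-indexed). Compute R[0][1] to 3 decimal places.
End-effector y-axis (col 1 of R) = (-0.6250,0.2165,0.7500)
R[0][1] = -0.6250

-0.625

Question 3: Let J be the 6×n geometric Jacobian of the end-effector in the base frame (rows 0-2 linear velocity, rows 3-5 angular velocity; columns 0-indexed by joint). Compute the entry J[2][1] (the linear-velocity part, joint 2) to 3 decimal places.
-4.098

axis z_1 = (-0.5000,0.8660,0.0000); lever o_n−o_1 = (0.5490,7.2452,-2.0981)
cross product → J_v[:, 1] = (-1.8170,-1.0490,-4.0981)
J_ω[:, 1] = z_1
entry J[2][1] = -4.0981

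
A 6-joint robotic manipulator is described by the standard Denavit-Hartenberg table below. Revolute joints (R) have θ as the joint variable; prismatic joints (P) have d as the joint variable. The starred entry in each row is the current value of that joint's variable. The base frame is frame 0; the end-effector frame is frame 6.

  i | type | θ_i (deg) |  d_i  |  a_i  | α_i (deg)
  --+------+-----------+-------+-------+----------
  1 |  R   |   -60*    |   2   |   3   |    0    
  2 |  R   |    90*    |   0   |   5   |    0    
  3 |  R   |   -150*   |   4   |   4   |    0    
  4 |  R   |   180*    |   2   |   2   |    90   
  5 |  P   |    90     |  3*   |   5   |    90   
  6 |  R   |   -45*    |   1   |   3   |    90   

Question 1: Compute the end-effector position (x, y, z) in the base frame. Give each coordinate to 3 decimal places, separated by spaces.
6.091 -1.403 15.121

after link 1: o_1 = (1.5000, -2.5981, 2.0000)
after link 2: o_2 = (5.8301, -0.0981, 2.0000)
after link 3: o_3 = (3.8301, -3.5622, 6.0000)
after link 4: o_4 = (4.8301, -1.8301, 8.0000)
after link 5: o_5 = (7.4282, -3.3301, 13.0000)
after link 6: o_6 = (6.0911, -1.4034, 15.1213)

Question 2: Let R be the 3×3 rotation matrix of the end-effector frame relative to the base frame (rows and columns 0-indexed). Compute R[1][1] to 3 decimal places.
End-effector y-axis (col 1 of R) = (0.5000,0.8660,-0.0000)
R[1][1] = 0.8660

0.866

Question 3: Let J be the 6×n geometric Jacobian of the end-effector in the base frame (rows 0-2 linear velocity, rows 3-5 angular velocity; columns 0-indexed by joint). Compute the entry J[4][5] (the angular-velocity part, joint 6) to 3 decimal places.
axis z_5 = (0.5000,0.8660,-0.0000); lever o_n−o_5 = (-1.3371,1.9267,2.1213)
cross product → J_v[:, 5] = (1.8371,-1.0607,2.1213)
J_ω[:, 5] = z_5
entry J[4][5] = 0.8660

0.866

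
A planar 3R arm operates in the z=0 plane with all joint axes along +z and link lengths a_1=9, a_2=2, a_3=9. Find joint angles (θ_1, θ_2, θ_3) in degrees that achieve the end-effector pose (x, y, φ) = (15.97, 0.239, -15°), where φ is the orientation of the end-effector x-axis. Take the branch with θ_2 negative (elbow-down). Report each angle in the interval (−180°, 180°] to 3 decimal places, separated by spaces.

wrist centre = target − a_3·(cos φ, sin φ) = (7.2767, 2.5684)
cos θ_2 = (59.5464−9²−2²)/(2·9·2) = -0.7070; θ_2 = -134.9949° (elbow-down)
β = atan2(2.5684,7.2767) = 19.4410°; ψ = atan2(-1.4143,7.5859) = -10.5611°
θ_1 = β − ψ = 30.0021°
θ_3 = φ − θ_1 − θ_2 = 89.9928° (wrapped to (-180°,180°])

30.002 -134.995 89.993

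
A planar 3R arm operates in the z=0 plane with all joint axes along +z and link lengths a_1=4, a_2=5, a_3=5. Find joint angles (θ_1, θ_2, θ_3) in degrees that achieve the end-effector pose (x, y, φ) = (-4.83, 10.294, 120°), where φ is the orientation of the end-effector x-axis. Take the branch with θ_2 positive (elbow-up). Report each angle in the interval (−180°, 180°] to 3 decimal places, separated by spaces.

59.997 90.005 -30.002

wrist centre = target − a_3·(cos φ, sin φ) = (-2.3300, 5.9639)
cos θ_2 = (40.9967−4²−5²)/(2·4·5) = -0.0001; θ_2 = 90.0048° (elbow-up)
β = atan2(5.9639,-2.3300) = 111.3399°; ψ = atan2(5.0000,3.9996) = 51.3431°
θ_1 = β − ψ = 59.9968°
θ_3 = φ − θ_1 − θ_2 = -30.0015° (wrapped to (-180°,180°])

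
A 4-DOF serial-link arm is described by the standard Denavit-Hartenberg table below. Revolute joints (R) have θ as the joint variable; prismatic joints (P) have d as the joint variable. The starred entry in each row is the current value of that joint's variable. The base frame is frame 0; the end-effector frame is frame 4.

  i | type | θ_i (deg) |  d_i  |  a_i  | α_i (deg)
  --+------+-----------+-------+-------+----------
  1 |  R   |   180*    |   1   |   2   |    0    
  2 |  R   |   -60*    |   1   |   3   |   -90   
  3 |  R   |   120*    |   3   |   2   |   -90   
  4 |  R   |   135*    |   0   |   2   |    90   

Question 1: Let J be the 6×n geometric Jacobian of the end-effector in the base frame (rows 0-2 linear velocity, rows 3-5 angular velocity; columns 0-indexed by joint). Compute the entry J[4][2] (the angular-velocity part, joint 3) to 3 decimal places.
-0.500

axis z_2 = (-0.8660,-0.5000,0.0000); lever o_n−o_2 = (-1.2269,-1.0465,-0.5073)
cross product → J_v[:, 2] = (0.2537,-0.4393,0.2929)
J_ω[:, 2] = z_2
entry J[4][2] = -0.5000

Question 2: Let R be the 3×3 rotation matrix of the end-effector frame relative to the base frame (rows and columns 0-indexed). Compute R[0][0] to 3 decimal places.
End-effector x-axis (col 0 of R) = (0.4356,0.6597,0.6124)
R[0][0] = 0.4356

0.436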